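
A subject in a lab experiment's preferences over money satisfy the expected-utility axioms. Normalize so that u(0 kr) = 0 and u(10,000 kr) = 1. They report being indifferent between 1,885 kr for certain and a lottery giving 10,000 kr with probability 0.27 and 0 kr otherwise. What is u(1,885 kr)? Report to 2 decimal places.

0.27

The indifference gives u(1,885 kr) = 0.27·u(10,000 kr) + 0.73·u(0 kr) = 0.27·1 + 0.73·0 = 0.27.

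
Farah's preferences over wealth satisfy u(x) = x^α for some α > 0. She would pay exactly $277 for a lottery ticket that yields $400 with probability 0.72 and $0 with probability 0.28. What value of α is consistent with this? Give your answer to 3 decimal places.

α ≈ 0.894

The lottery's expected utility is 0.72·u(400) + 0.28·u(0) = 0.72·400^α (since u(0) = 0 for α > 0).
Equating: 277^α = 0.72·400^α, i.e. 0.6925^α = 0.72.
Taking logs: α·ln(277/400) = ln(0.72), so α = -0.328504 / -0.367447 ≈ 0.894.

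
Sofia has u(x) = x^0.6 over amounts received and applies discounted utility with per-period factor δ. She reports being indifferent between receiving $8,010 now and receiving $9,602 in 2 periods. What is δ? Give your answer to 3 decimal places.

The payoff in 2 periods is discounted by δ^2, so u(8010) = δ^2·u(9602) and δ^2 = u(8010)/u(9602).
Since u(x) = x^0.6, δ^2 = (8010/9602)^0.6 = 0.83420^0.6 = 0.89694.
So δ = 0.89694^(1/2) ≈ 0.947.

δ ≈ 0.947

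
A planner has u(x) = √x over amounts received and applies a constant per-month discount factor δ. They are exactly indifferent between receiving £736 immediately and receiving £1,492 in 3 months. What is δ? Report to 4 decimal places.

Equating discounted utilities: u(736) = δ^3·u(1492) ⇒ δ^3 = u(736)/u(1492).
Since u(x) = √x, δ^3 = √(736/1492) = 0.70235.
So δ = 0.70235^(1/3) ≈ 0.8889.

δ ≈ 0.8889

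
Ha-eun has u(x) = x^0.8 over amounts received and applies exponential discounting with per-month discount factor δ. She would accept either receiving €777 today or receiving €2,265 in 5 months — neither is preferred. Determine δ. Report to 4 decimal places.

δ ≈ 0.8427

The payoff in 5 months is discounted by δ^5, so u(777) = δ^5·u(2265) and δ^5 = u(777)/u(2265).
Since u(x) = x^0.8, δ^5 = (777/2265)^0.8 = 0.34305^0.8 = 0.42490.
Taking the 5th root: δ = 0.42490^(1/5) ≈ 0.8427.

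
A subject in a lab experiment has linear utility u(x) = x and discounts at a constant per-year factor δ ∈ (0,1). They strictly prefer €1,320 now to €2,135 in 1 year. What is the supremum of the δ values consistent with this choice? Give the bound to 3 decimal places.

Comparing present values: 1320 > δ·2135.
So δ < 1320/2135 = 0.61827.

δ < 0.618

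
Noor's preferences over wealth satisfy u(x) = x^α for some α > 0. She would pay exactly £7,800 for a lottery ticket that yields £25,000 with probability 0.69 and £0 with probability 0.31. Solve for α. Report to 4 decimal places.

α ≈ 0.3186

EU(lottery) = 0.69·25000^α + 0.31·0 = 0.69·25000^α.
Indifference: 7800^α = 0.69·25000^α, so (7800/25000)^α = 0.69.
Take logs: α = ln 0.69 / ln(7800/25000) ≈ 0.318577.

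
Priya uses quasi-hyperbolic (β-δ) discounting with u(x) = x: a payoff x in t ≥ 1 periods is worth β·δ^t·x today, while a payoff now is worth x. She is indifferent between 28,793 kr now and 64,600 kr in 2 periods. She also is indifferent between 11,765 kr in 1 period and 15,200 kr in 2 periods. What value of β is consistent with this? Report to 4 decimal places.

From the later pair, β·δ^1·11765 = β·δ^2·15200; dividing through, δ = 11765/15200 = 0.77401.
The first indifference: 28793 = β·δ^2·64600, so β = 28793/(δ^2·64600) = 28793/(0.59910·64600) ≈ 0.7440.

β ≈ 0.7440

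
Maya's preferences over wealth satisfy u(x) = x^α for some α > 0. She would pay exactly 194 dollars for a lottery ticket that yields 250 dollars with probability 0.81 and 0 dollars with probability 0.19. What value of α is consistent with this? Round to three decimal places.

α ≈ 0.831

The lottery's expected utility is 0.81·u(250) + 0.19·u(0) = 0.81·250^α (since u(0) = 0 for α > 0).
Indifference: 194^α = 0.81·250^α, so (194/250)^α = 0.81.
Take logs: α = ln 0.81 / ln(194/250) ≈ 0.83091.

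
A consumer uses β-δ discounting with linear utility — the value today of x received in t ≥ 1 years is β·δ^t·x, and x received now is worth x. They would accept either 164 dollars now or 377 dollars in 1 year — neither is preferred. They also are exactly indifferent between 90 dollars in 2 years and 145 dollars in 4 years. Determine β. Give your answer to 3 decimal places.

Both payoffs in the second observation are in the future, so β drops out: δ^2·90 = δ^4·145 ⇒ δ^2 = 90/145 = 0.62069, so δ = 0.78784.
The first indifference: 164 = β·δ·377, so β = 164/(δ·377) = 164/(0.78784·377) ≈ 0.552.

β ≈ 0.552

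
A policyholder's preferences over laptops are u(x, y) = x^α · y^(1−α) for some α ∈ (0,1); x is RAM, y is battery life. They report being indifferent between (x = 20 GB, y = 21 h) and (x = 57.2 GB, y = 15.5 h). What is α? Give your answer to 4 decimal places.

Set the two utilities equal: 20^α·21^(1−α) = 57.2^α·15.5^(1−α).
Rearrange to (20/57.2)^α = (15.5/21)^(1−α) and take logs: α·-1.0508216 = (1−α)·-0.3036824.
So α/(1−α) = (-0.3036824)/(-1.0508216) = 0.2889952, and α = 0.2889952/1.2889952 ≈ 0.2242.

α ≈ 0.2242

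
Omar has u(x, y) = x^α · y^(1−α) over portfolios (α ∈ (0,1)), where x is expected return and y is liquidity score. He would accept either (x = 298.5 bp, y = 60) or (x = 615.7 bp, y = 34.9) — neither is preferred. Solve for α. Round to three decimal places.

Set the two utilities equal: 298.5^α·60^(1−α) = 615.7^α·34.9^(1−α).
(298.5/615.7)^α = (34.9/60)^(1−α); take logs: α·ln(298.5/615.7) = (1−α)·ln(34.9/60), i.e. α·-0.723990 = (1−α)·-0.541858.
So α/(1−α) = (-0.541858)/(-0.723990) = 0.748433, and α = 0.748433/1.748433 ≈ 0.428.

α ≈ 0.428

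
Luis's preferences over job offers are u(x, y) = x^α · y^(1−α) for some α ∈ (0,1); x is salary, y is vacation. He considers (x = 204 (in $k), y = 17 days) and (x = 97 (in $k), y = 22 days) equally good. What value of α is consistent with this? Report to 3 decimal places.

Set the two utilities equal: 204^α·17^(1−α) = 97^α·22^(1−α).
Taking logs: α·ln 204 + (1−α)·ln 17 = α·ln 97 + (1−α)·ln 22, i.e. α·0.743409 = (1−α)·0.257829.
So α/(1−α) = (0.257829)/(0.743409) = 0.346820, and α = 0.346820/1.346820 ≈ 0.258.

α ≈ 0.258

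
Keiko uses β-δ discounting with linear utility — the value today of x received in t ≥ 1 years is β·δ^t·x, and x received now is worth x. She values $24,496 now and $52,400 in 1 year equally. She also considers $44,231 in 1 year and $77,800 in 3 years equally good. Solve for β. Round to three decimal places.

β ≈ 0.620

Both payoffs in the second observation are in the future, so β drops out: δ^1·44231 = δ^3·77800 ⇒ δ^2 = 44231/77800 = 0.56852, so δ = 0.75400.
Substituting δ into 24496 = β·δ·52400: β = 24496/(39509.803) ≈ 0.620.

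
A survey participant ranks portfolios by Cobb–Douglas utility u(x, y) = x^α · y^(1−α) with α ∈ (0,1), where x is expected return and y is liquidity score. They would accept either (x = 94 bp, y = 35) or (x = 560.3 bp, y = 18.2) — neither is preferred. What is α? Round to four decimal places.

α ≈ 0.2681

Set the two utilities equal: 94^α·35^(1−α) = 560.3^α·18.2^(1−α).
Rearrange to (94/560.3)^α = (18.2/35)^(1−α) and take logs: α·-1.7851776 = (1−α)·-0.6539265.
With A = -1.7851776 and B = -0.6539265: α·A = (1−α)·B, so α = B/(A+B) = -0.6539265/-2.4391041 ≈ 0.2681.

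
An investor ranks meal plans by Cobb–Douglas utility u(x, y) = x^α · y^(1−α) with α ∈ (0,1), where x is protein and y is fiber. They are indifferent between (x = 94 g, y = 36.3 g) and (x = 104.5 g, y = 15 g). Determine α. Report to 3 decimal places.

α ≈ 0.893

The Cobb–Douglas utilities coincide, so 94^α·36.3^(1−α) = 104.5^α·15^(1−α).
Taking logs: α·ln 94 + (1−α)·ln 36.3 = α·ln 104.5 + (1−α)·ln 15, i.e. α·-0.105892 = (1−α)·-0.883768.
Thus α·(-0.989660) = -0.883768, so α = -0.883768/-0.989660 ≈ 0.893.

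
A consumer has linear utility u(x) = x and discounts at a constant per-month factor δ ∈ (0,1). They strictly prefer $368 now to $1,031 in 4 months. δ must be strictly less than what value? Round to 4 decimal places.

δ < 0.7729

Comparing present values: 368 > δ^4·1031.
So δ^4 < 368/1031 = 0.35694; taking the 4th root of both positive sides preserves the inequality.
δ < 0.35694^(1/4) = 0.7729.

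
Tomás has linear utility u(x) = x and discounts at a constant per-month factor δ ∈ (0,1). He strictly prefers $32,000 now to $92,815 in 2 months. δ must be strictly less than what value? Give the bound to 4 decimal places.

Comparing present values: 32000 > δ^2·92815.
Hence δ^2 < 32000/92815 = 0.34477, and x ↦ x^(1/2) is increasing on (0,∞).
δ < 0.34477^(1/2) = 0.5872.

δ < 0.5872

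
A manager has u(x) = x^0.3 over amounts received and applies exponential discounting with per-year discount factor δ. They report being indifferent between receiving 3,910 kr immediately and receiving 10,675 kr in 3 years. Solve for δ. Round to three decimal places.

δ ≈ 0.904

Indifference means u(3910) = δ^3 · u(10675), so δ^3 = u(3910)/u(10675).
Since u(x) = x^0.3, δ^3 = (3910/10675)^0.3 = 0.36628^0.3 = 0.73985.
Taking the cube root: δ = 0.73985^(1/3) ≈ 0.904.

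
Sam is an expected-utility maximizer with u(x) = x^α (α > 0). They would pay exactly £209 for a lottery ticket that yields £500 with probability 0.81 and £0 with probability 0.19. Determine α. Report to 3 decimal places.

α ≈ 0.242

Since u(0) = 0, the lottery's EU is 0.81·500^α.
Setting u(209) equal to that: 209^α = 0.81·500^α ⇒ (209/500)^α = 0.81.
α = ln(0.81) / ln(209/500) = -0.210721/-0.872274 ≈ 0.242.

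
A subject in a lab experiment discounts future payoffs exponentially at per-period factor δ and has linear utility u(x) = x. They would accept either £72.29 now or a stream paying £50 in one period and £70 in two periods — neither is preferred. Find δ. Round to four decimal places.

Equating present values: 72.29 = 50δ + 70δ².
That is, 70δ² + 50δ − 72.29 = 0, a quadratic in δ.
δ = (−50 + √(50² + 4·70·72.29)) / (2·70) = (−50 + √22741.20) / 140 ≈ 0.7200.

δ ≈ 0.7200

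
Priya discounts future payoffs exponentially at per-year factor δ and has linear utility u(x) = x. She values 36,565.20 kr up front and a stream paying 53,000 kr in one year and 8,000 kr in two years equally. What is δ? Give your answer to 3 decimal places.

δ ≈ 0.630

Present value of the stream is 53000·δ + 8000·δ². Indifference gives 53000δ + 8000δ² = 36565.20.
That is, 8000δ² + 53000δ − 36565.20 = 0, a quadratic in δ.
The positive root is δ = [−53000 + √(53000² + 4·8000·36565.20)] / (2·8000) = (−53000 + 63080.000)/16000 ≈ 0.630.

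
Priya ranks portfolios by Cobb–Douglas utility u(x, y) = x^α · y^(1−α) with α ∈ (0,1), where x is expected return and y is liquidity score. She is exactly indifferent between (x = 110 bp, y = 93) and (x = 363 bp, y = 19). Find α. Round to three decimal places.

The Cobb–Douglas utilities coincide, so 110^α·93^(1−α) = 363^α·19^(1−α).
(110/363)^α = (19/93)^(1−α); take logs: α·ln(110/363) = (1−α)·ln(19/93), i.e. α·-1.193922 = (1−α)·-1.588161.
Thus α·(-2.782083) = -1.588161, so α = -1.588161/-2.782083 ≈ 0.571.

α ≈ 0.571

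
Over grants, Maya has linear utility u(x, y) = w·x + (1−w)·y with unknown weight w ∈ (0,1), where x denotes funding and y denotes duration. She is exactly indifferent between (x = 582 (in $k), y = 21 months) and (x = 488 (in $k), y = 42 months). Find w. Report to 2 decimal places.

u(582,21) = u(488,42) means w·582 + (1−w)·21 = w·488 + (1−w)·42.
w·(582−488) = (1−w)·(42−21), i.e. w·94 = (1−w)·21.
The marginal rate of substitution is 21/94, so w = 21/(94+21) = 0.18.

w = 0.18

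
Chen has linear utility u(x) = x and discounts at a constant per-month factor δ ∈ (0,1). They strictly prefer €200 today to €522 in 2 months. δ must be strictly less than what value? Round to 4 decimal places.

The preference means 200 > δ^2·522.
So δ^2 < 200/522 = 0.38314; taking the square root of both positive sides preserves the inequality.
δ < 0.38314^(1/2) = 0.6190.

δ < 0.6190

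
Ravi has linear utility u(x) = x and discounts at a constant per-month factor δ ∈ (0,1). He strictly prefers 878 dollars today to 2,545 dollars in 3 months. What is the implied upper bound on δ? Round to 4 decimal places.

δ < 0.7014

Under u(x) = x this choice says 878 > δ^3·2545.
So δ^3 < 878/2545 = 0.34499; taking the cube root of both positive sides preserves the inequality.
δ < (878/2545)^(1/3) ≈ 0.7014.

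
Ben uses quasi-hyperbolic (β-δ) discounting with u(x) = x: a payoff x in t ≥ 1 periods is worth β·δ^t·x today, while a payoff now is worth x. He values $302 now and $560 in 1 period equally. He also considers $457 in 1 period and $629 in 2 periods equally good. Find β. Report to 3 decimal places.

The second indifference involves only future payoffs, so β cancels: β·δ^1·457 = β·δ^2·629, giving δ = 457/629 = 0.72655.
Now use the now-vs-future pair: 302 = β·δ·560 gives β = 302/(0.72655·560) ≈ 0.742.

β ≈ 0.742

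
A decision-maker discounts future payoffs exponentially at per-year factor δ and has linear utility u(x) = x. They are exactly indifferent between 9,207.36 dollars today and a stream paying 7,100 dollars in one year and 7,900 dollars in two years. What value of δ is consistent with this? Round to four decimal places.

The stream is worth 7100δ + 7900δ² today, so 7100δ + 7900δ² = 9207.36.
Rearranged: 7900δ² + 7100δ − 9207.36 = 0.
The positive root is δ = [−7100 + √(7100² + 4·7900·9207.36)] / (2·7900) = (−7100 + 18476.000)/15800 ≈ 0.7200.

δ ≈ 0.7200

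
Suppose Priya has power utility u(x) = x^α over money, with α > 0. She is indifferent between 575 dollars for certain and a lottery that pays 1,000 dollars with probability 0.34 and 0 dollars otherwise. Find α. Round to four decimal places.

α ≈ 1.9495

EU(lottery) = 0.34·1000^α + 0.66·0 = 0.34·1000^α.
Setting u(575) equal to that: 575^α = 0.34·1000^α ⇒ (575/1000)^α = 0.34.
Take logs: α = ln 0.34 / ln(575/1000) ≈ 1.949473.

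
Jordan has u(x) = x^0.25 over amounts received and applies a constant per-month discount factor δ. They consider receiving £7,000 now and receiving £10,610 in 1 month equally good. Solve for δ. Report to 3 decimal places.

δ ≈ 0.901

Indifference means u(7000) = δ · u(10610), so δ = u(7000)/u(10610).
With u(x) = x^0.25: δ = 7000^0.25/10610^0.25 = (7000/10610)^0.25 = 0.90125.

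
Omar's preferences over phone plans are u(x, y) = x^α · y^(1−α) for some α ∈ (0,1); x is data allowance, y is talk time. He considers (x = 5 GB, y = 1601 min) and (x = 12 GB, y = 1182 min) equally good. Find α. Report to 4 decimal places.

Set the two utilities equal: 5^α·1601^(1−α) = 12^α·1182^(1−α).
Rearrange to (5/12)^α = (1182/1601)^(1−α) and take logs: α·-0.8754687 = (1−α)·-0.3034205.
Thus α·(-1.1788892) = -0.3034205, so α = -0.3034205/-1.1788892 ≈ 0.2574.

α ≈ 0.2574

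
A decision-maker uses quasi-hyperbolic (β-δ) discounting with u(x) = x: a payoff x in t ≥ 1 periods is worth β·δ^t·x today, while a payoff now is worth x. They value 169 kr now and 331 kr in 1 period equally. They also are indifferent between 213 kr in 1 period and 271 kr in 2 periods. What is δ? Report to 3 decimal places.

The second indifference involves only future payoffs, so β cancels: β·δ^1·213 = β·δ^2·271, giving δ = 213/271 = 0.78598.

δ ≈ 0.786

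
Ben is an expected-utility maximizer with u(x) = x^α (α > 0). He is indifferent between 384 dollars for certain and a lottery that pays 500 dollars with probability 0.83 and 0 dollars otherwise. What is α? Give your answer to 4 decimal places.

α ≈ 0.7059

Since u(0) = 0, the lottery's EU is 0.83·500^α.
Indifference: 384^α = 0.83·500^α, so (384/500)^α = 0.83.
α = ln(0.83) / ln(384/500) = -0.1863296/-0.2639655 ≈ 0.7059.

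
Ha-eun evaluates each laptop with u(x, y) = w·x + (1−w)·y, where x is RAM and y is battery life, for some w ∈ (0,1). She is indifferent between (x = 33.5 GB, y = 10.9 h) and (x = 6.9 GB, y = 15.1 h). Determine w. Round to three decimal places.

u(33.5,10.9) = u(6.9,15.1) means w·33.5 + (1−w)·10.9 = w·6.9 + (1−w)·15.1.
Collecting terms: w·26.6 = (1−w)·4.2.
So w/(1−w) = 4.2/26.6 = 0.1579, giving w = 4.2/(26.6+4.2) = 0.136.

w = 0.136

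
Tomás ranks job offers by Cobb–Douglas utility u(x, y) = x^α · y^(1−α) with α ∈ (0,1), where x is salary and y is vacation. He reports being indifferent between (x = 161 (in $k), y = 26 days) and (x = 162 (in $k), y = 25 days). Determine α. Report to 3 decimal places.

α ≈ 0.864

Set the two utilities equal: 161^α·26^(1−α) = 162^α·25^(1−α).
Rearrange to (161/162)^α = (25/26)^(1−α) and take logs: α·-0.006192 = (1−α)·-0.039221.
With A = -0.006192 and B = -0.039221: α·A = (1−α)·B, so α = B/(A+B) = -0.039221/-0.045413 ≈ 0.864.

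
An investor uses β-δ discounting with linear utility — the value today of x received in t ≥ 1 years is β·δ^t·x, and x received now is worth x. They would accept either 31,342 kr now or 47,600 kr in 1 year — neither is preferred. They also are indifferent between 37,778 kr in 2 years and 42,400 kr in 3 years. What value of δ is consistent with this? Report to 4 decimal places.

The second indifference involves only future payoffs, so β cancels: β·δ^2·37778 = β·δ^3·42400, giving δ = 37778/42400 = 0.89099.

δ ≈ 0.8910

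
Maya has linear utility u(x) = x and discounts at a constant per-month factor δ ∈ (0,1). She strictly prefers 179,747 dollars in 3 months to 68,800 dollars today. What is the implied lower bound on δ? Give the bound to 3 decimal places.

δ > 0.726

The preference means 68800 < δ^3·179747.
So δ^3 > 68800/179747 = 0.38276; taking the cube root of both positive sides preserves the inequality.
δ > 0.38276^(1/3) = 0.726.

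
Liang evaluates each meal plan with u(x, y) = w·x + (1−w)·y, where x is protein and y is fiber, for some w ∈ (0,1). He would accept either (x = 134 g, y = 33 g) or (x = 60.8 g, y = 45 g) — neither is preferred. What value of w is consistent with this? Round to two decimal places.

u(134,33) = u(60.8,45) means w·134 + (1−w)·33 = w·60.8 + (1−w)·45.
Rearranging, 73.2·w − 12·(1−w) = 0.
The marginal rate of substitution is 12/73.2, so w = 12/(73.2+12) = 0.14.

w = 0.14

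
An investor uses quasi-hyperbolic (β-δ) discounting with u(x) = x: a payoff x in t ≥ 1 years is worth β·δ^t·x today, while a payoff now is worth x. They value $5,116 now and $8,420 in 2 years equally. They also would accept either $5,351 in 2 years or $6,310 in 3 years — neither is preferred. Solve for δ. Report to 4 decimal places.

δ ≈ 0.8480

The second indifference involves only future payoffs, so β cancels: β·δ^2·5351 = β·δ^3·6310, giving δ = 5351/6310 = 0.84802.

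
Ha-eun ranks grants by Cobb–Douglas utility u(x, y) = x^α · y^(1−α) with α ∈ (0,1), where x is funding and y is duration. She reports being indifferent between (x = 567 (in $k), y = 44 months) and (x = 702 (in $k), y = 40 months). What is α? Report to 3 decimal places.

α ≈ 0.309

Indifference: 567^α · 44^(1−α) = 702^α · 40^(1−α).
Taking logs: α·ln 567 + (1−α)·ln 44 = α·ln 702 + (1−α)·ln 40, i.e. α·-0.213574 = (1−α)·-0.095310.
So α/(1−α) = (-0.095310)/(-0.213574) = 0.446262, and α = 0.446262/1.446262 ≈ 0.309.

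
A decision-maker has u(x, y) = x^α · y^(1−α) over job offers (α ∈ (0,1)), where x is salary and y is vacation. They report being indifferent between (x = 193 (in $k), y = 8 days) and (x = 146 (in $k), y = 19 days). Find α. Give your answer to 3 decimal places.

α ≈ 0.756

Set the two utilities equal: 193^α·8^(1−α) = 146^α·19^(1−α).
Rearrange to (193/146)^α = (19/8)^(1−α) and take logs: α·0.279084 = (1−α)·0.864997.
So α/(1−α) = (0.864997)/(0.279084) = 3.099415, and α = 3.099415/4.099415 ≈ 0.756.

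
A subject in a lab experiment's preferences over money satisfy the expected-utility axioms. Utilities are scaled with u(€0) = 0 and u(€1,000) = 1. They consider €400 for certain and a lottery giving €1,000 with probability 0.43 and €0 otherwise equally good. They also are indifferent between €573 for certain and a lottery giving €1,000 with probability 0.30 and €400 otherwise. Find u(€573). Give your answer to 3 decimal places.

The first gamble pins u(€400): it must equal 0.43·1 + 0.57·0 = 0.43.
Then u(€573) = 0.30·u(€1,000) + 0.70·u(€400) = 0.30·1.00 + 0.70·0.43 = 0.6010.

0.601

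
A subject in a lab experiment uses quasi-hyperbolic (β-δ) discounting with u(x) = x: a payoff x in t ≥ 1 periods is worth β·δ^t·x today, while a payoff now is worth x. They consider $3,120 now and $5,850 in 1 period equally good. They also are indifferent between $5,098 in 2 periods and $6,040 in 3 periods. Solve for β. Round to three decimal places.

Both payoffs in the second observation are in the future, so β drops out: δ^2·5098 = δ^3·6040 ⇒ δ = 5098/6040 = 0.84404.
The first indifference: 3120 = β·δ·5850, so β = 3120/(δ·5850) = 3120/(0.84404·5850) ≈ 0.632.

β ≈ 0.632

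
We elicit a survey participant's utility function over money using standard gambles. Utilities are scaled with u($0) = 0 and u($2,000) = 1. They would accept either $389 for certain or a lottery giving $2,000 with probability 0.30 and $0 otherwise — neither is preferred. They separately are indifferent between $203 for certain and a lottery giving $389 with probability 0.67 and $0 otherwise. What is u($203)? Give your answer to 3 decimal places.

0.201

First, u($389) = 0.30·u($2,000) + 0.70·u($0) = 0.30.
The second indifference gives u($203) = 0.67·u($389) + 0.33·u($0) = 0.67·0.30 + 0.33·0.00 = 0.2010.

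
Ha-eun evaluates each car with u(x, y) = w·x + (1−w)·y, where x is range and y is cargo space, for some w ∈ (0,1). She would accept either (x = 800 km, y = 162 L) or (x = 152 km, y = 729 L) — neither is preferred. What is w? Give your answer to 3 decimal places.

w = 0.467

Indifference: w·800 + (1−w)·162 = w·152 + (1−w)·729.
Collecting terms: w·648 = (1−w)·567.
The marginal rate of substitution is 567/648, so w = 567/(648+567) = 0.467.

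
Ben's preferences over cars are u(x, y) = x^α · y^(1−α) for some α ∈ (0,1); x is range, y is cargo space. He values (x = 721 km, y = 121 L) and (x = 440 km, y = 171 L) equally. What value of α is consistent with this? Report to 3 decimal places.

Set the two utilities equal: 721^α·121^(1−α) = 440^α·171^(1−α).
(721/440)^α = (171/121)^(1−α); take logs: α·ln(721/440) = (1−α)·ln(171/121), i.e. α·0.493864 = (1−α)·0.345873.
Thus α·(0.839737) = 0.345873, so α = 0.345873/0.839737 ≈ 0.412.

α ≈ 0.412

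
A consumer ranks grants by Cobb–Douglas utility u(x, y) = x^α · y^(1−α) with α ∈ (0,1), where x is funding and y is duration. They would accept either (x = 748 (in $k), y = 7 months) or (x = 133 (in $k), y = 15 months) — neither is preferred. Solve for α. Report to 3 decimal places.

Set the two utilities equal: 748^α·7^(1−α) = 133^α·15^(1−α).
Taking logs: α·ln 748 + (1−α)·ln 7 = α·ln 133 + (1−α)·ln 15, i.e. α·1.727054 = (1−α)·0.762140.
So α/(1−α) = (0.762140)/(1.727054) = 0.441295, and α = 0.441295/1.441295 ≈ 0.306.

α ≈ 0.306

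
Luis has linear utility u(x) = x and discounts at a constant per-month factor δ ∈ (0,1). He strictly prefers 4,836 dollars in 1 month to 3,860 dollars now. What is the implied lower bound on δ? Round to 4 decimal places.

δ > 0.7982

Comparing present values: 3860 < δ·4836.
So δ > 3860/4836 = 0.79818.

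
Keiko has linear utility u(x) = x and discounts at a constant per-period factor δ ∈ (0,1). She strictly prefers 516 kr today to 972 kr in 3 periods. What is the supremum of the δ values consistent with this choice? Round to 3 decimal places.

δ < 0.810

The preference means 516 > δ^3·972.
Hence δ^3 < 516/972 = 0.53086, and x ↦ x^(1/3) is increasing on (0,∞).
δ < (516/972)^(1/3) ≈ 0.810.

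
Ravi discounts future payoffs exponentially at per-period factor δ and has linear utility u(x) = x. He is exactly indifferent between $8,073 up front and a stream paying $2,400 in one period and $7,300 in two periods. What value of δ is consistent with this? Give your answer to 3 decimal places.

δ ≈ 0.900

Present value of the stream is 2400·δ + 7300·δ². Indifference gives 2400δ + 7300δ² = 8073.
Rearranged: 7300δ² + 2400δ − 8073 = 0.
δ = (−2400 + √(2400² + 4·7300·8073)) / (2·7300) = (−2400 + √241491600.00) / 14600 ≈ 0.900.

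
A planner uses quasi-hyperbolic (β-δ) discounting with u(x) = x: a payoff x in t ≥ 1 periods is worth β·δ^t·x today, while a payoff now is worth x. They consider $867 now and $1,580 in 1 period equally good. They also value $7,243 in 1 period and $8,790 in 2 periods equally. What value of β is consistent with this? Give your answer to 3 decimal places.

From the later pair, β·δ^1·7243 = β·δ^2·8790; dividing through, δ = 7243/8790 = 0.82400.
The first indifference: 867 = β·δ·1580, so β = 867/(δ·1580) = 867/(0.82400·1580) ≈ 0.666.

β ≈ 0.666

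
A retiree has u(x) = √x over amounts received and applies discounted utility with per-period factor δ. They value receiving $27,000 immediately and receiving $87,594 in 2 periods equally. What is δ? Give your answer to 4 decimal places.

δ ≈ 0.7451

Equating discounted utilities: u(27000) = δ^2·u(87594) ⇒ δ^2 = u(27000)/u(87594).
With u(x) = √x: δ^2 = √27000/√87594 = √(27000/87594) = 0.55519.
Taking the square root: δ = 0.55519^(1/2) ≈ 0.7451.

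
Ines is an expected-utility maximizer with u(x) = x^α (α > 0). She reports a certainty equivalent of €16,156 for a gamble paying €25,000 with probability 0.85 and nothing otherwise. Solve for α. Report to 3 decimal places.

α ≈ 0.372

Since u(0) = 0, the lottery's EU is 0.85·25000^α.
Indifference: 16156^α = 0.85·25000^α, so (16156/25000)^α = 0.85.
α = ln(0.85) / ln(16156/25000) = -0.162519/-0.436584 ≈ 0.372.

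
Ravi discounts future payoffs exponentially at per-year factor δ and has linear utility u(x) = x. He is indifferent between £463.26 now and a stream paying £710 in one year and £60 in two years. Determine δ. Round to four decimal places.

δ ≈ 0.6200

The stream is worth 710δ + 60δ² today, so 710δ + 60δ² = 463.26.
So 60δ² + 710δ − 463.26 = 0.
The positive root is δ = [−710 + √(710² + 4·60·463.26)] / (2·60) = (−710 + 784.399)/120 ≈ 0.6200.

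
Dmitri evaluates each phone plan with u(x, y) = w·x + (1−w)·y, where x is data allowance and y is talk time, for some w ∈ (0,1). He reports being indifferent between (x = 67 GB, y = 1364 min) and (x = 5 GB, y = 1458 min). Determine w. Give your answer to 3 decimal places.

Equating utilities: w·67 + (1−w)·1364 = w·5 + (1−w)·1458.
Rearranging, 62·w − 94·(1−w) = 0.
So w/(1−w) = 94/62 = 1.5161, giving w = 94/(62+94) = 0.603.

w = 0.603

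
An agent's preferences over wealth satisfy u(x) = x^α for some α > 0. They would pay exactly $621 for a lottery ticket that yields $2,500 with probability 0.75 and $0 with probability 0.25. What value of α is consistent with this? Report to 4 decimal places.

α ≈ 0.2066

EU(lottery) = 0.75·2500^α + 0.25·0 = 0.75·2500^α.
Setting u(621) equal to that: 621^α = 0.75·2500^α ⇒ (621/2500)^α = 0.75.
Taking logs: α·ln(621/2500) = ln(0.75), so α = -0.2876821 / -1.3927149 ≈ 0.2066.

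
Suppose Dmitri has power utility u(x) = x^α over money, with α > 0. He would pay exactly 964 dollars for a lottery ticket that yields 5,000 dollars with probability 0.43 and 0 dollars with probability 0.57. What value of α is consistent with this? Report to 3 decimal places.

The lottery's expected utility is 0.43·u(5000) + 0.57·u(0) = 0.43·5000^α (since u(0) = 0 for α > 0).
Setting u(964) equal to that: 964^α = 0.43·5000^α ⇒ (964/5000)^α = 0.43.
Take logs: α = ln 0.43 / ln(964/5000) ≈ 0.51271.

α ≈ 0.513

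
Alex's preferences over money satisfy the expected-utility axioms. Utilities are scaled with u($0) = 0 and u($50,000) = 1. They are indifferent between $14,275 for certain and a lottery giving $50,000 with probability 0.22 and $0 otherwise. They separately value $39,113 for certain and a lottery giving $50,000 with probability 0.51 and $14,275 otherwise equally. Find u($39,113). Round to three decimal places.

0.618

The first gamble pins u($14,275): it must equal 0.22·1 + 0.78·0 = 0.22.
Chaining: u($39,113) = 0.51·1.00 + 0.49·0.22 = 0.6178.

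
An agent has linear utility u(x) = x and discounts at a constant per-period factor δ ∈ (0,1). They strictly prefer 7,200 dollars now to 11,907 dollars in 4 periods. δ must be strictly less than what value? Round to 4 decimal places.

δ < 0.8818

Comparing present values: 7200 > δ^4·11907.
Hence δ^4 < 7200/11907 = 0.60469, and x ↦ x^(1/4) is increasing on (0,∞).
δ < 0.60469^(1/4) = 0.8818.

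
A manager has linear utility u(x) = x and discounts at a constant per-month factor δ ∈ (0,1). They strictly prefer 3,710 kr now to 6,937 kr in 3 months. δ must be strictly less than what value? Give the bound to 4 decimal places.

The preference means 3710 > δ^3·6937.
Dividing by 6937: δ^3 < 0.53481. Both sides are positive, so the cube root keeps the direction.
δ < 0.53481^(1/3) = 0.8117.

δ < 0.8117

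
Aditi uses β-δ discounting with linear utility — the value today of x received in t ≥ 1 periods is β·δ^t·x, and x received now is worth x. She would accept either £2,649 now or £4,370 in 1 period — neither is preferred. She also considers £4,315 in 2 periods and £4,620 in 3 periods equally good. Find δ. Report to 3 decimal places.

δ ≈ 0.934

Both payoffs in the second observation are in the future, so β drops out: δ^2·4315 = δ^3·4620 ⇒ δ = 4315/4620 = 0.93398.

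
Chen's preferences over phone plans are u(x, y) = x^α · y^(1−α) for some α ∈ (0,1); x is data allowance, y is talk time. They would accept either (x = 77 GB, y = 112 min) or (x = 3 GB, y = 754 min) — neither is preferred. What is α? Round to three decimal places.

α ≈ 0.370

The Cobb–Douglas utilities coincide, so 77^α·112^(1−α) = 3^α·754^(1−α).
Taking logs: α·ln 77 + (1−α)·ln 112 = α·ln 3 + (1−α)·ln 754, i.e. α·3.245193 = (1−α)·1.906893.
Thus α·(5.152086) = 1.906893, so α = 1.906893/5.152086 ≈ 0.370.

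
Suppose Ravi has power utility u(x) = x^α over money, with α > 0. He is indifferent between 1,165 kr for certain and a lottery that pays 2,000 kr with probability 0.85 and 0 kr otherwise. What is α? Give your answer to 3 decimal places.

The lottery's expected utility is 0.85·u(2000) + 0.15·u(0) = 0.85·2000^α (since u(0) = 0 for α > 0).
Setting u(1165) equal to that: 1165^α = 0.85·2000^α ⇒ (1165/2000)^α = 0.85.
α = ln(0.85) / ln(1165/2000) = -0.162519/-0.540426 ≈ 0.301.

α ≈ 0.301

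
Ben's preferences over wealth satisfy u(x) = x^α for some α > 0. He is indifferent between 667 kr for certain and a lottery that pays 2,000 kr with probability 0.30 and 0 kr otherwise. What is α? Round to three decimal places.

The lottery's expected utility is 0.30·u(2000) + 0.70·u(0) = 0.30·2000^α (since u(0) = 0 for α > 0).
Indifference: 667^α = 0.30·2000^α, so (667/2000)^α = 0.30.
Take logs: α = ln 0.30 / ln(667/2000) ≈ 1.09640.

α ≈ 1.096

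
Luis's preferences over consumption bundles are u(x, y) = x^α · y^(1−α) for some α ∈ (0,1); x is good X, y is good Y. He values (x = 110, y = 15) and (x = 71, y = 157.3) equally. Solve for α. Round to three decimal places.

Indifference: 110^α · 15^(1−α) = 71^α · 157.3^(1−α).
Rearrange to (110/71)^α = (157.3/15)^(1−α) and take logs: α·0.437800 = (1−α)·2.350105.
Thus α·(2.787905) = 2.350105, so α = 2.350105/2.787905 ≈ 0.843.

α ≈ 0.843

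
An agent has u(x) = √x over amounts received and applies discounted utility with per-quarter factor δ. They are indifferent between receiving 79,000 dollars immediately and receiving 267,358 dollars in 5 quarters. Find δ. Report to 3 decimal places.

δ ≈ 0.885

Indifference means u(79000) = δ^5 · u(267358), so δ^5 = u(79000)/u(267358).
With u(x) = √x: δ^5 = √79000/√267358 = √(79000/267358) = 0.54358.
So δ = 0.54358^(1/5) ≈ 0.885.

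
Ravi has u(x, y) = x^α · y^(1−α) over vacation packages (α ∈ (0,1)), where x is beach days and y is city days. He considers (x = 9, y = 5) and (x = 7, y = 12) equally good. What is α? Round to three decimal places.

α ≈ 0.777

The Cobb–Douglas utilities coincide, so 9^α·5^(1−α) = 7^α·12^(1−α).
Taking logs: α·ln 9 + (1−α)·ln 5 = α·ln 7 + (1−α)·ln 12, i.e. α·0.251314 = (1−α)·0.875469.
So α/(1−α) = (0.875469)/(0.251314) = 3.483566, and α = 3.483566/4.483566 ≈ 0.777.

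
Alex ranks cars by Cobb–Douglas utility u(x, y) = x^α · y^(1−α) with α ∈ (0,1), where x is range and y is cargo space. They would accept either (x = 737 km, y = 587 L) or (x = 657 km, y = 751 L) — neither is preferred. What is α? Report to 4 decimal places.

α ≈ 0.6820

Indifference: 737^α · 587^(1−α) = 657^α · 751^(1−α).
Rearrange to (737/657)^α = (751/587)^(1−α) and take logs: α·0.1149039 = (1−α)·0.2463808.
With A = 0.1149039 and B = 0.2463808: α·A = (1−α)·B, so α = B/(A+B) = 0.2463808/0.3612847 ≈ 0.6820.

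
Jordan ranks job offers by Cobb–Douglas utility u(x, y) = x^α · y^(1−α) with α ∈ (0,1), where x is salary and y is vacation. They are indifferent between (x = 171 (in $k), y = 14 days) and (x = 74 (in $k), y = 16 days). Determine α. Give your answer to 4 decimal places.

The Cobb–Douglas utilities coincide, so 171^α·14^(1−α) = 74^α·16^(1−α).
Rearrange to (171/74)^α = (16/14)^(1−α) and take logs: α·0.8375985 = (1−α)·0.1335314.
So α/(1−α) = (0.1335314)/(0.8375985) = 0.1594217, and α = 0.1594217/1.1594217 ≈ 0.1375.

α ≈ 0.1375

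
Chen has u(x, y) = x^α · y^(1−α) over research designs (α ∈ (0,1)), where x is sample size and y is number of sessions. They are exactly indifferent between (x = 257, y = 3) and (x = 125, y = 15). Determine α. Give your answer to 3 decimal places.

Indifference: 257^α · 3^(1−α) = 125^α · 15^(1−α).
Taking logs: α·ln 257 + (1−α)·ln 3 = α·ln 125 + (1−α)·ln 15, i.e. α·0.720762 = (1−α)·1.609438.
So α/(1−α) = (1.609438)/(0.720762) = 2.232967, and α = 2.232967/3.232967 ≈ 0.691.

α ≈ 0.691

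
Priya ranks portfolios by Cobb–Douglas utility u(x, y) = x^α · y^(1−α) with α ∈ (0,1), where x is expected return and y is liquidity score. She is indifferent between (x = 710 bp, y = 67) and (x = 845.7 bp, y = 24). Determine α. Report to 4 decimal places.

α ≈ 0.8544

The Cobb–Douglas utilities coincide, so 710^α·67^(1−α) = 845.7^α·24^(1−α).
(710/845.7)^α = (24/67)^(1−α); take logs: α·ln(710/845.7) = (1−α)·ln(24/67), i.e. α·-0.1748997 = (1−α)·-1.0266388.
With A = -0.1748997 and B = -1.0266388: α·A = (1−α)·B, so α = B/(A+B) = -1.0266388/-1.2015385 ≈ 0.8544.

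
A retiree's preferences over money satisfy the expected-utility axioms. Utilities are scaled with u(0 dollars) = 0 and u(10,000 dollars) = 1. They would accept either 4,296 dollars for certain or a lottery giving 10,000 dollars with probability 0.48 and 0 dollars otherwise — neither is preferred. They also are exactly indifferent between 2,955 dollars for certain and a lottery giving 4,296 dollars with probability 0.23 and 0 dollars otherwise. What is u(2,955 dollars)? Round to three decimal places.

0.110

First, u(4,296 dollars) = 0.48·u(10,000 dollars) + 0.52·u(0 dollars) = 0.48.
Then u(2,955 dollars) = 0.23·u(4,296 dollars) + 0.77·u(0 dollars) = 0.23·0.48 + 0.77·0.00 = 0.1104.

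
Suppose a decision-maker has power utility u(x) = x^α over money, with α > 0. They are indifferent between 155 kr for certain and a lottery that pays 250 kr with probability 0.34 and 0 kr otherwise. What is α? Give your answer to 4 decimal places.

EU(lottery) = 0.34·250^α + 0.66·0 = 0.34·250^α.
Setting u(155) equal to that: 155^α = 0.34·250^α ⇒ (155/250)^α = 0.34.
Taking logs: α·ln(155/250) = ln(0.34), so α = -1.0788097 / -0.4780358 ≈ 2.2568.

α ≈ 2.2568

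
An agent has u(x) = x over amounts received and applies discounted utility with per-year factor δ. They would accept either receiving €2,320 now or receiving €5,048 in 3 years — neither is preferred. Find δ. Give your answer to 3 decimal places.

Indifference means u(2320) = δ^3 · u(5048), so δ^3 = u(2320)/u(5048).
With u(x) = x: δ^3 = 2320/5048 = 0.45959.
Hence δ = (0.45959)^(1/3) = 0.77171.

δ ≈ 0.772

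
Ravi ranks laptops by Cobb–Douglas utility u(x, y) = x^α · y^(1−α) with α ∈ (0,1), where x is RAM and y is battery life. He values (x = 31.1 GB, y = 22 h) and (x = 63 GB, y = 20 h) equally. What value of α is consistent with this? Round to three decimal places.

Set the two utilities equal: 31.1^α·22^(1−α) = 63^α·20^(1−α).
(31.1/63)^α = (20/22)^(1−α); take logs: α·ln(31.1/63) = (1−α)·ln(20/22), i.e. α·-0.705927 = (1−α)·-0.095310.
So α/(1−α) = (-0.095310)/(-0.705927) = 0.135014, and α = 0.135014/1.135014 ≈ 0.119.

α ≈ 0.119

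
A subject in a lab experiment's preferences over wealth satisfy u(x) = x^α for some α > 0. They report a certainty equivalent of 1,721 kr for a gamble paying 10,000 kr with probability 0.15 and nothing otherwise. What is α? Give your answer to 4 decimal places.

Since u(0) = 0, the lottery's EU is 0.15·10000^α.
Setting u(1721) equal to that: 1721^α = 0.15·10000^α ⇒ (1721/10000)^α = 0.15.
Take logs: α = ln 0.15 / ln(1721/10000) ≈ 1.078105.

α ≈ 1.0781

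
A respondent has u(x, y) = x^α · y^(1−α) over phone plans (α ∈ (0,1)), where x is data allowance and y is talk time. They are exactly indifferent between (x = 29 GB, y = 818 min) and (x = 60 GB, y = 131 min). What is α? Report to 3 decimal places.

The Cobb–Douglas utilities coincide, so 29^α·818^(1−α) = 60^α·131^(1−α).
Taking logs: α·ln 29 + (1−α)·ln 818 = α·ln 60 + (1−α)·ln 131, i.e. α·-0.727049 = (1−α)·-1.831665.
Thus α·(-2.558714) = -1.831665, so α = -1.831665/-2.558714 ≈ 0.716.

α ≈ 0.716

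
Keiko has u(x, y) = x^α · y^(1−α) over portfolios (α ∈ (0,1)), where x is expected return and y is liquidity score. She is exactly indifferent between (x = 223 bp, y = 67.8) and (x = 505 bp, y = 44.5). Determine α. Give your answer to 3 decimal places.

α ≈ 0.340

Indifference: 223^α · 67.8^(1−α) = 505^α · 44.5^(1−α).
(223/505)^α = (44.5/67.8)^(1−α); take logs: α·ln(223/505) = (1−α)·ln(44.5/67.8), i.e. α·-0.817387 = (1−α)·-0.421073.
With A = -0.817387 and B = -0.421073: α·A = (1−α)·B, so α = B/(A+B) = -0.421073/-1.238460 ≈ 0.340.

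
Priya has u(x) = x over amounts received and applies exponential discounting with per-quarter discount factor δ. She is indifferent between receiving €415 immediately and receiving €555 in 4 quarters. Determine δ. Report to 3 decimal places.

The payoff in 4 quarters is discounted by δ^4, so u(415) = δ^4·u(555) and δ^4 = u(415)/u(555).
With u(x) = x: δ^4 = 415/555 = 0.74775.
Taking the 4th root: δ = 0.74775^(1/4) ≈ 0.930.

δ ≈ 0.930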